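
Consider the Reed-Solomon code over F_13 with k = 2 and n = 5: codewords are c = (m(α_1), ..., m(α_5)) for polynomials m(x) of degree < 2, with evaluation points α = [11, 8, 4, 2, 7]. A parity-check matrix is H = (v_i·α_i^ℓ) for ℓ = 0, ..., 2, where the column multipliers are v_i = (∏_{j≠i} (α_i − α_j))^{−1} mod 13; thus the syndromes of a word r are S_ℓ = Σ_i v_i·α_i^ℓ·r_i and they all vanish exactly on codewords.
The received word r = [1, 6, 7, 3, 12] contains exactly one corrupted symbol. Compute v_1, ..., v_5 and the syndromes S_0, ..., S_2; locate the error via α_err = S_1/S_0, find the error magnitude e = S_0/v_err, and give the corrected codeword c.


S = (3, 12, 9), error at position 3, error magnitude e = 3, c = [1, 6, 4, 3, 12].

Step 1: column multipliers v_i = (∏_{j≠i}(α_i − α_j))^{−1} mod 13.
  i = 1 (α = 11): (11−8)(11−4)(11−2)(11−7) = 3·7·9·4 = 756 ≡ 2, so v_1 = 2^{−1} = 7 (mod 13).
  i = 2 (α = 8): (8−11)(8−4)(8−2)(8−7) = (−3)·4·6·1 = −72 ≡ 6, so v_2 = 6^{−1} = 11 (mod 13).
  i = 3 (α = 4): (4−11)(4−8)(4−2)(4−7) = (−7)·(−4)·2·(−3) = −168 ≡ 1, so v_3 = 1^{−1} = 1 (mod 13).
  i = 4 (α = 2): (2−11)(2−8)(2−4)(2−7) = (−9)·(−6)·(−2)·(−5) = 540 ≡ 7, so v_4 = 7^{−1} = 2 (mod 13).
  i = 5 (α = 7): (7−11)(7−8)(7−4)(7−2) = (−4)·(−1)·3·5 = 60 ≡ 8, so v_5 = 8^{−1} = 5 (mod 13).
  v = [7, 11, 1, 2, 5].
Step 2: syndromes of r = [1, 6, 7, 3, 12] (all sums mod 13).
  S_0 = Σ v_i r_i = 7·1 + 11·6 + 1·7 + 2·3 + 5·12 = 146 ≡ 3.
  S_1 = Σ v_i α_i r_i = 7·11·1 + 11·8·6 + 1·4·7 + 2·2·3 + 5·7·12 = 1065 ≡ 12.
  α_i^2 mod 13 = [4, 12, 3, 4, 10].
  S_2 = Σ v_i α_i^2 r_i = 7·4·1 + 11·12·6 + 1·3·7 + 2·4·3 + 5·10·12 = 1465 ≡ 9.
  S = (3, 12, 9) ≠ 0, so r is not a codeword (an error is present).
Step 3: locate the error. For a single error e at position i, S_ℓ = v_i·e·α_i^ℓ, so α_err = S_1/S_0.
  S_0^{−1} = 3^{−1} = 9 (mod 13), so α_err = 12·9 = 108 ≡ 4 = α_3. Error position i = 3.
  Consistency check: S_2/S_1 = 9·12 = 108 ≡ 4 = α_err ✓ (single-error assumption holds).
Step 4: error magnitude e = S_0/v_3 = S_0·∏_{j≠3}(α_3 − α_j) = 3·1 = 3 ≡ 3 (mod 13).
Step 5: correct position 3: c_3 = r_3 − e = 7 − 3 ≡ 4 (mod 13). Hence c = [1, 6, 4, 3, 12].
  Check: interpolating c through the α_i gives m(x) = 2 + 7·x (degree < 2) with m(α_i) = c_i for every i, so c is indeed a codeword.


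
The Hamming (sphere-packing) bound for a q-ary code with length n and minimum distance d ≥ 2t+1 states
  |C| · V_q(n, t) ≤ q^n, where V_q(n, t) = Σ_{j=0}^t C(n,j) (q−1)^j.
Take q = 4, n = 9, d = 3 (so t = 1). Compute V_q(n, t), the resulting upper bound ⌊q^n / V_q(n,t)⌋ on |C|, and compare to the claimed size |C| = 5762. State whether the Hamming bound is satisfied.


V_q(n, t) = 28, q^n = 262144, Hamming bound = 9362, |C| = 5762 ≤ bound (satisfied).

Step 1: Compute V_q(n, t) = Σ_{j=0}^1 C(n, j) (q−1)^j.
  j = 0: C(9,0)·(3)^0 = 1·1 = 1.
  j = 1: C(9,1)·(3)^1 = 9·3 = 27.
  V_q(n, t) = 1 + 27 = 28.
Step 2: q^n = 4^9 = 262144.
Step 3: Hamming bound ⌊q^n / V_q(n,t)⌋ = ⌊262144/28⌋ = 9362.
Step 4: Compare |C| = 5762 to 9362: satisfied.
The claimed |C| lies below the Hamming bound.


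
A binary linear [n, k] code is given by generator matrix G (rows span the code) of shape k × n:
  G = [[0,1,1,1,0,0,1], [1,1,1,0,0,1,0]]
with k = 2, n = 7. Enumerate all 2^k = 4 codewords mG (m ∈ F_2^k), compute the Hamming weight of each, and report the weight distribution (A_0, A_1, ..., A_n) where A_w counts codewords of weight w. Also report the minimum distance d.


Weight distribution: A_0 = 1, A_4 = 3. Minimum distance d = 4.

Enumerate all 2^2 = 4 messages m ∈ F_2^2.
For each, compute codeword c = mG in F_2^7, then tally its weight.
  m = 00 → c = 0000000, weight = 0.
  m = 10 → c = 0111001, weight = 4.
  m = 01 → c = 1110010, weight = 4.
  m = 11 → c = 1001011, weight = 4.
Tally weights:
  weight 0: 1 codewords.
  weight 4: 3 codewords.
Minimum distance d = smallest w > 0 with A_w > 0 = 4.
Sanity: Σ A_w = 4 = 2^2 = 4 ✓.


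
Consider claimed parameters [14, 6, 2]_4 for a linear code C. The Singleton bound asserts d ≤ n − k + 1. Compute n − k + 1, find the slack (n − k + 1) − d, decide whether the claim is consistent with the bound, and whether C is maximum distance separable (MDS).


Singleton RHS = n − k + 1 = 9, slack = 7, bound satisfied, not MDS.

Singleton bound: d ≤ n − k + 1.
Here n = 14, k = 6, so n − k + 1 = 9.
Given d = 2, check d ≤ 9: YES.
Slack = (n − k + 1) − d = 7.
The code is NOT MDS (slack = 7 > 0).
Description: the claimed parameters are [14, 6, 2]_4; such a code would be non-MDS.


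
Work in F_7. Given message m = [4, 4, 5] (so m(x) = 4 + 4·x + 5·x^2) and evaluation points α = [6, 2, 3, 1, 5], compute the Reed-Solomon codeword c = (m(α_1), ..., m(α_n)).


c = [5, 4, 5, 6, 2]

Message polynomial: m(x) = 4 + 4·x + 5·x^2 (mod 7).
For each evaluation point α_i, compute m(α_i) mod 7:
  α_1 = 6: Horner steps 5 → 6 → 5, so m(6) = 5.
  α_2 = 2: Horner steps 5 → 0 → 4, so m(2) = 4.
  α_3 = 3: Horner steps 5 → 5 → 5, so m(3) = 5.
  α_4 = 1: Horner steps 5 → 2 → 6, so m(1) = 6.
  α_5 = 5: Horner steps 5 → 1 → 2, so m(5) = 2.
Codeword c = [5, 4, 5, 6, 2] ∈ F_7^5.


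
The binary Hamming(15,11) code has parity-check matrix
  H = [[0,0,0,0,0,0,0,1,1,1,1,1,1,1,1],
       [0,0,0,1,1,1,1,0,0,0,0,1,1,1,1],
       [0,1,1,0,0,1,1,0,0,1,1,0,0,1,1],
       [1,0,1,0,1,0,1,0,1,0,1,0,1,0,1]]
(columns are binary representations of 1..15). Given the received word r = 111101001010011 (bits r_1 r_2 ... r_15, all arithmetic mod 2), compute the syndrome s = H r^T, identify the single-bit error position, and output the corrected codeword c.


s = (0, 0, 0, 1)^T, error position = 1, corrected codeword c = 011101001010011

Compute s = H r^T mod 2 one row at a time:
  s_1 = 0 + 1 + 0 + 1 + 0 + 0 + 1 + 1 = 4 ≡ 0 (mod 2).
  s_2 = 1 + 0 + 1 + 0 + 0 + 0 + 1 + 1 = 4 ≡ 0 (mod 2).
  s_3 = 1 + 1 + 1 + 0 + 0 + 1 + 1 + 1 = 6 ≡ 0 (mod 2).
  s_4 = 1 + 1 + 0 + 0 + 1 + 1 + 0 + 1 = 5 ≡ 1 (mod 2).
s = (0, 0, 0, 1)^T — this equals column 1 of H (binary 0001), so error is at position 1.
Correct: flip bit 1 of r = 111101001010011 to get c = 011101001010011.


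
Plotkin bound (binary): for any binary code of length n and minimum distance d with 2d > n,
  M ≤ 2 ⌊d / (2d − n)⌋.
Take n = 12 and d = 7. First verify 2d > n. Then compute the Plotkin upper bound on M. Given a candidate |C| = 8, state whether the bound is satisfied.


Plotkin bound M ≤ 6; given |C| = 8 > bound (violated).

Check applicability: 2d = 14, n = 12.
2d − n = 2 > 0, so Plotkin applies.
Compute d/(2d−n) = 7/2 ≈ 3.5000.
⌊d/(2d−n)⌋ = 3.
Plotkin bound: M ≤ 2·3 = 6.
Given |C| = 8, check: VIOLATED.
This |C| is above the Plotkin bound, so no binary code with n = 12, d = 7 and 8 codewords exists.


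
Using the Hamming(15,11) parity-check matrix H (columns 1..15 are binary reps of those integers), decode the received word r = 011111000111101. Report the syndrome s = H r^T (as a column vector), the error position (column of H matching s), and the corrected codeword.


s = (1, 0, 0, 1)^T, error position = 9, corrected codeword c = 011111001111101

Compute s = H r^T mod 2 one row at a time:
  s_1 = 0 + 0 + 1 + 1 + 1 + 1 + 0 + 1 = 5 ≡ 1 (mod 2).
  s_2 = 1 + 1 + 1 + 0 + 1 + 1 + 0 + 1 = 6 ≡ 0 (mod 2).
  s_3 = 1 + 1 + 1 + 0 + 1 + 1 + 0 + 1 = 6 ≡ 0 (mod 2).
  s_4 = 0 + 1 + 1 + 0 + 0 + 1 + 1 + 1 = 5 ≡ 1 (mod 2).
s = (1, 0, 0, 1)^T — this equals column 9 of H (binary 1001), so error is at position 9.
Correct: flip bit 9 of r = 011111000111101 to get c = 011111001111101.


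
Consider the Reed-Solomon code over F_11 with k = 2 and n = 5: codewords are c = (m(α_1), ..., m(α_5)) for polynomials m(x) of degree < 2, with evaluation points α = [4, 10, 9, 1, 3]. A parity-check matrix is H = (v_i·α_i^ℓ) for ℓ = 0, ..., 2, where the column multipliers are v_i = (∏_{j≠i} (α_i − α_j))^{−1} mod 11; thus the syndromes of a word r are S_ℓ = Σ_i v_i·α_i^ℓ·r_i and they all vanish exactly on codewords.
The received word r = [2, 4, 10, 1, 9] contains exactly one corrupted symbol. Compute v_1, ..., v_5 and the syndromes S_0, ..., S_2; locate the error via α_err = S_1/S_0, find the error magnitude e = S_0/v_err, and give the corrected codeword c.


S = (5, 1, 9), error at position 3, error magnitude e = 10, c = [2, 4, 0, 1, 9].

Step 1: column multipliers v_i = (∏_{j≠i}(α_i − α_j))^{−1} mod 11.
  i = 1 (α = 4): (4−10)(4−9)(4−1)(4−3) = (−6)·(−5)·3·1 = 90 ≡ 2, so v_1 = 2^{−1} = 6 (mod 11).
  i = 2 (α = 10): (10−4)(10−9)(10−1)(10−3) = 6·1·9·7 = 378 ≡ 4, so v_2 = 4^{−1} = 3 (mod 11).
  i = 3 (α = 9): (9−4)(9−10)(9−1)(9−3) = 5·(−1)·8·6 = −240 ≡ 2, so v_3 = 2^{−1} = 6 (mod 11).
  i = 4 (α = 1): (1−4)(1−10)(1−9)(1−3) = (−3)·(−9)·(−8)·(−2) = 432 ≡ 3, so v_4 = 3^{−1} = 4 (mod 11).
  i = 5 (α = 3): (3−4)(3−10)(3−9)(3−1) = (−1)·(−7)·(−6)·2 = −84 ≡ 4, so v_5 = 4^{−1} = 3 (mod 11).
  v = [6, 3, 6, 4, 3].
Step 2: syndromes of r = [2, 4, 10, 1, 9] (all sums mod 11).
  S_0 = Σ v_i r_i = 6·2 + 3·4 + 6·10 + 4·1 + 3·9 = 115 ≡ 5.
  S_1 = Σ v_i α_i r_i = 6·4·2 + 3·10·4 + 6·9·10 + 4·1·1 + 3·3·9 = 793 ≡ 1.
  α_i^2 mod 11 = [5, 1, 4, 1, 9].
  S_2 = Σ v_i α_i^2 r_i = 6·5·2 + 3·1·4 + 6·4·10 + 4·1·1 + 3·9·9 = 559 ≡ 9.
  S = (5, 1, 9) ≠ 0, so r is not a codeword (an error is present).
Step 3: locate the error. For a single error e at position i, S_ℓ = v_i·e·α_i^ℓ, so α_err = S_1/S_0.
  S_0^{−1} = 5^{−1} = 9 (mod 11), so α_err = 1·9 = 9 ≡ 9 = α_3. Error position i = 3.
  Consistency check: S_2/S_1 = 9·1 = 9 ≡ 9 = α_err ✓ (single-error assumption holds).
Step 4: error magnitude e = S_0/v_3 = S_0·∏_{j≠3}(α_3 − α_j) = 5·2 = 10 ≡ 10 (mod 11).
Step 5: correct position 3: c_3 = r_3 − e = 10 − 10 ≡ 0 (mod 11). Hence c = [2, 4, 0, 1, 9].
  Check: interpolating c through the α_i gives m(x) = 8 + 4·x (degree < 2) with m(α_i) = c_i for every i, so c is indeed a codeword.


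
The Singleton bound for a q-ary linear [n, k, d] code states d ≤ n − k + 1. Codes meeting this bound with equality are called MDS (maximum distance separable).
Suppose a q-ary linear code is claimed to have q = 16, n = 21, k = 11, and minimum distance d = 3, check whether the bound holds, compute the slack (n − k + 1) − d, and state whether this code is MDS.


Singleton RHS = n − k + 1 = 11, slack = 8, bound satisfied, not MDS.

Singleton bound: d ≤ n − k + 1.
Here n = 21, k = 11, so n − k + 1 = 11.
Given d = 3, check d ≤ 11: YES.
Slack = (n − k + 1) − d = 8.
The code is NOT MDS (slack = 8 > 0).
Description: the claimed parameters are [21, 11, 3]_16; such a code would be non-MDS.


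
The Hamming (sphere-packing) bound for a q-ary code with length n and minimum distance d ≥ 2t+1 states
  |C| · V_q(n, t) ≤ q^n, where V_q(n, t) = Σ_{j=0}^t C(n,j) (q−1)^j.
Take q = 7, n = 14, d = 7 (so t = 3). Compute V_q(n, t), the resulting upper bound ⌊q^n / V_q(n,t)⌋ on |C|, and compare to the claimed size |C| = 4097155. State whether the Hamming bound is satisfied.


V_q(n, t) = 81985, q^n = 678223072849, Hamming bound = 8272526, |C| = 4097155 ≤ bound (satisfied).

Step 1: Compute V_q(n, t) = Σ_{j=0}^3 C(n, j) (q−1)^j.
  j = 0: C(14,0)·(6)^0 = 1·1 = 1.
  j = 1: C(14,1)·(6)^1 = 14·6 = 84.
  j = 2: C(14,2)·(6)^2 = 91·36 = 3276.
  j = 3: C(14,3)·(6)^3 = 364·216 = 78624.
  V_q(n, t) = 1 + 84 + 3276 + 78624 = 81985.
Step 2: q^n = 7^14 = 678223072849.
Step 3: Hamming bound ⌊q^n / V_q(n,t)⌋ = ⌊678223072849/81985⌋ = 8272526.
Step 4: Compare |C| = 4097155 to 8272526: satisfied.
The claimed |C| lies below the Hamming bound.


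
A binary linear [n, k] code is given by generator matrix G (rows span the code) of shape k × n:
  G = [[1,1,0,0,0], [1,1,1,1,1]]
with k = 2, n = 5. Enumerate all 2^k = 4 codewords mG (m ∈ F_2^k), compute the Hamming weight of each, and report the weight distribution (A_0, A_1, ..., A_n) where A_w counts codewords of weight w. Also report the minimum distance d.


Weight distribution: A_0 = 1, A_2 = 1, A_3 = 1, A_5 = 1. Minimum distance d = 2.

Enumerate all 2^2 = 4 messages m ∈ F_2^2.
For each, compute codeword c = mG in F_2^5, then tally its weight.
  m = 00 → c = 00000, weight = 0.
  m = 10 → c = 11000, weight = 2.
  m = 01 → c = 11111, weight = 5.
  m = 11 → c = 00111, weight = 3.
Tally weights:
  weight 0: 1 codewords.
  weight 2: 1 codewords.
  weight 3: 1 codewords.
  weight 5: 1 codewords.
Minimum distance d = smallest w > 0 with A_w > 0 = 2.
Sanity: Σ A_w = 4 = 2^2 = 4 ✓.


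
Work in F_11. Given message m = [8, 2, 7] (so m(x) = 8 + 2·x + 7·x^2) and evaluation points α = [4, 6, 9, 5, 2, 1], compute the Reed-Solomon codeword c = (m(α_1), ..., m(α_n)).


c = [7, 8, 10, 6, 7, 6]

Message polynomial: m(x) = 8 + 2·x + 7·x^2 (mod 11).
For each evaluation point α_i, compute m(α_i) mod 11:
  α_1 = 4: Horner steps 7 → 8 → 7, so m(4) = 7.
  α_2 = 6: Horner steps 7 → 0 → 8, so m(6) = 8.
  α_3 = 9: Horner steps 7 → 10 → 10, so m(9) = 10.
  α_4 = 5: Horner steps 7 → 4 → 6, so m(5) = 6.
  α_5 = 2: Horner steps 7 → 5 → 7, so m(2) = 7.
  α_6 = 1: Horner steps 7 → 9 → 6, so m(1) = 6.
Codeword c = [7, 8, 10, 6, 7, 6] ∈ F_11^6.


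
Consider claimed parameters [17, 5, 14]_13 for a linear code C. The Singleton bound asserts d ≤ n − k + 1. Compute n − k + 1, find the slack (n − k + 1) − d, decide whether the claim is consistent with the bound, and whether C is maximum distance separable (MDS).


Singleton RHS = n − k + 1 = 13, slack = -1, bound violated (no such code; not MDS).

Singleton bound: d ≤ n − k + 1.
Here n = 17, k = 5, so n − k + 1 = 13.
Given d = 14, check d ≤ 13: NO.
Slack = (n − k + 1) − d = -1.
The slack is negative: d = 14 exceeds n − k + 1 = 13 by 1, so the Singleton bound is violated and no linear [17, 5, 14]_13 code can exist. In particular it is not MDS (MDS requires d = n − k + 1 exactly).
Description: the claimed parameters are [17, 5, 14]_13; such a code would be impossible (violates the Singleton bound).


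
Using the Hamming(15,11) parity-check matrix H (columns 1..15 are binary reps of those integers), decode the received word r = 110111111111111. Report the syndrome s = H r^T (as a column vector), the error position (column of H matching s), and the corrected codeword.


s = (0, 0, 1, 1)^T, error position = 3, corrected codeword c = 111111111111111

Compute s = H r^T mod 2 one row at a time:
  s_1 = 1 + 1 + 1 + 1 + 1 + 1 + 1 + 1 = 8 ≡ 0 (mod 2).
  s_2 = 1 + 1 + 1 + 1 + 1 + 1 + 1 + 1 = 8 ≡ 0 (mod 2).
  s_3 = 1 + 0 + 1 + 1 + 1 + 1 + 1 + 1 = 7 ≡ 1 (mod 2).
  s_4 = 1 + 0 + 1 + 1 + 1 + 1 + 1 + 1 = 7 ≡ 1 (mod 2).
s = (0, 0, 1, 1)^T — this equals column 3 of H (binary 0011), so error is at position 3.
Correct: flip bit 3 of r = 110111111111111 to get c = 111111111111111.


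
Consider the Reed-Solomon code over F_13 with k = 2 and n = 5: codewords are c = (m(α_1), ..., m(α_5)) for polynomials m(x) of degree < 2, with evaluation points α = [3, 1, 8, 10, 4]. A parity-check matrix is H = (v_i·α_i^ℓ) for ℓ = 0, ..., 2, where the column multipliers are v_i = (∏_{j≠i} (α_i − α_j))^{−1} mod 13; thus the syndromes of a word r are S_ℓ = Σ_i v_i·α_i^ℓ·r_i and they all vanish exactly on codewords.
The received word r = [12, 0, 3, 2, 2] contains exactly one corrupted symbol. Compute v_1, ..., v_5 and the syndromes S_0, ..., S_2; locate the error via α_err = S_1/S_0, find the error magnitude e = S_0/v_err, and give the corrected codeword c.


S = (7, 2, 8), error at position 5, error magnitude e = 10, c = [12, 0, 3, 2, 5].

Step 1: column multipliers v_i = (∏_{j≠i}(α_i − α_j))^{−1} mod 13.
  i = 1 (α = 3): (3−1)(3−8)(3−10)(3−4) = 2·(−5)·(−7)·(−1) = −70 ≡ 8, so v_1 = 8^{−1} = 5 (mod 13).
  i = 2 (α = 1): (1−3)(1−8)(1−10)(1−4) = (−2)·(−7)·(−9)·(−3) = 378 ≡ 1, so v_2 = 1^{−1} = 1 (mod 13).
  i = 3 (α = 8): (8−3)(8−1)(8−10)(8−4) = 5·7·(−2)·4 = −280 ≡ 6, so v_3 = 6^{−1} = 11 (mod 13).
  i = 4 (α = 10): (10−3)(10−1)(10−8)(10−4) = 7·9·2·6 = 756 ≡ 2, so v_4 = 2^{−1} = 7 (mod 13).
  i = 5 (α = 4): (4−3)(4−1)(4−8)(4−10) = 1·3·(−4)·(−6) = 72 ≡ 7, so v_5 = 7^{−1} = 2 (mod 13).
  v = [5, 1, 11, 7, 2].
Step 2: syndromes of r = [12, 0, 3, 2, 2] (all sums mod 13).
  S_0 = Σ v_i r_i = 5·12 + 1·0 + 11·3 + 7·2 + 2·2 = 111 ≡ 7.
  S_1 = Σ v_i α_i r_i = 5·3·12 + 1·1·0 + 11·8·3 + 7·10·2 + 2·4·2 = 600 ≡ 2.
  α_i^2 mod 13 = [9, 1, 12, 9, 3].
  S_2 = Σ v_i α_i^2 r_i = 5·9·12 + 1·1·0 + 11·12·3 + 7·9·2 + 2·3·2 = 1074 ≡ 8.
  S = (7, 2, 8) ≠ 0, so r is not a codeword (an error is present).
Step 3: locate the error. For a single error e at position i, S_ℓ = v_i·e·α_i^ℓ, so α_err = S_1/S_0.
  S_0^{−1} = 7^{−1} = 2 (mod 13), so α_err = 2·2 = 4 ≡ 4 = α_5. Error position i = 5.
  Consistency check: S_2/S_1 = 8·7 = 56 ≡ 4 = α_err ✓ (single-error assumption holds).
Step 4: error magnitude e = S_0/v_5 = S_0·∏_{j≠5}(α_5 − α_j) = 7·7 = 49 ≡ 10 (mod 13).
Step 5: correct position 5: c_5 = r_5 − e = 2 − 10 ≡ 5 (mod 13). Hence c = [12, 0, 3, 2, 5].
  Check: interpolating c through the α_i gives m(x) = 7 + 6·x (degree < 2) with m(α_i) = c_i for every i, so c is indeed a codeword.


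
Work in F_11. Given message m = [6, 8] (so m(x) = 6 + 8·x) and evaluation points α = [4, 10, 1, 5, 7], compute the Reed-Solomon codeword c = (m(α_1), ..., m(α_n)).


c = [5, 9, 3, 2, 7]

Message polynomial: m(x) = 6 + 8·x (mod 11).
For each evaluation point α_i, compute m(α_i) mod 11:
  α_1 = 4: Horner steps 8 → 5, so m(4) = 5.
  α_2 = 10: Horner steps 8 → 9, so m(10) = 9.
  α_3 = 1: Horner steps 8 → 3, so m(1) = 3.
  α_4 = 5: Horner steps 8 → 2, so m(5) = 2.
  α_5 = 7: Horner steps 8 → 7, so m(7) = 7.
Codeword c = [5, 9, 3, 2, 7] ∈ F_11^5.


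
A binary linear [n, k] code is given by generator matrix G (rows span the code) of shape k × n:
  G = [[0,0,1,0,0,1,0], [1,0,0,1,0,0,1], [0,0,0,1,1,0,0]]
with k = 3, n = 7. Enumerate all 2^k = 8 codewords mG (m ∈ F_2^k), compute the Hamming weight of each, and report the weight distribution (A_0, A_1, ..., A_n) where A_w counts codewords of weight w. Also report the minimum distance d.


Weight distribution: A_0 = 1, A_2 = 2, A_3 = 2, A_4 = 1, A_5 = 2. Minimum distance d = 2.

Enumerate all 2^3 = 8 messages m ∈ F_2^3.
For each, compute codeword c = mG in F_2^7, then tally its weight.
  m = 000 → c = 0000000, weight = 0.
  m = 100 → c = 0010010, weight = 2.
  m = 010 → c = 1001001, weight = 3.
  m = 110 → c = 1011011, weight = 5.
  m = 001 → c = 0001100, weight = 2.
  m = 101 → c = 0011110, weight = 4.
  m = 011 → c = 1000101, weight = 3.
  m = 111 → c = 1010111, weight = 5.
Tally weights:
  weight 0: 1 codewords.
  weight 2: 2 codewords.
  weight 3: 2 codewords.
  weight 4: 1 codewords.
  weight 5: 2 codewords.
Minimum distance d = smallest w > 0 with A_w > 0 = 2.
Sanity: Σ A_w = 8 = 2^3 = 8 ✓.


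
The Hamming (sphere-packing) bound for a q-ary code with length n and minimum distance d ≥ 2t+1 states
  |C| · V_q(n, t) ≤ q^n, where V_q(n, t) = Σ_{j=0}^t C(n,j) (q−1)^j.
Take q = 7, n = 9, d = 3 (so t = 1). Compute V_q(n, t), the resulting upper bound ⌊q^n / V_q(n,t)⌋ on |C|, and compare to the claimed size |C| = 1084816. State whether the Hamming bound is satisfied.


V_q(n, t) = 55, q^n = 40353607, Hamming bound = 733701, |C| = 1084816 > bound (violated).

Step 1: Compute V_q(n, t) = Σ_{j=0}^1 C(n, j) (q−1)^j.
  j = 0: C(9,0)·(6)^0 = 1·1 = 1.
  j = 1: C(9,1)·(6)^1 = 9·6 = 54.
  V_q(n, t) = 1 + 54 = 55.
Step 2: q^n = 7^9 = 40353607.
Step 3: Hamming bound ⌊q^n / V_q(n,t)⌋ = ⌊40353607/55⌋ = 733701.
Step 4: Compare |C| = 1084816 to 733701: violated.
The claimed |C| lies above the Hamming bound, so no 7-ary code of length 9 with d ≥ 3 can have 1084816 codewords.


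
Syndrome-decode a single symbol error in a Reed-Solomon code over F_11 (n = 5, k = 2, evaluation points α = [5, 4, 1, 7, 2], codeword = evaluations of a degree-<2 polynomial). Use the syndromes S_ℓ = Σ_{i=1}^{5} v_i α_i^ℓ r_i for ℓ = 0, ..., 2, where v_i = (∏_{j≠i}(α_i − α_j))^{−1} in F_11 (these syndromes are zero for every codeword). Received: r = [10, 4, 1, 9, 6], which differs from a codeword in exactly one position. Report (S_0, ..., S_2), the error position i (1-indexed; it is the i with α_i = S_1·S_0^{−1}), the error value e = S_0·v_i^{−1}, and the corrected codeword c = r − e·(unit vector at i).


S = (3, 1, 4), error at position 2, error magnitude e = 10, c = [10, 5, 1, 9, 6].

Step 1: column multipliers v_i = (∏_{j≠i}(α_i − α_j))^{−1} mod 11.
  i = 1 (α = 5): (5−4)(5−1)(5−7)(5−2) = 1·4·(−2)·3 = −24 ≡ 9, so v_1 = 9^{−1} = 5 (mod 11).
  i = 2 (α = 4): (4−5)(4−1)(4−7)(4−2) = (−1)·3·(−3)·2 = 18 ≡ 7, so v_2 = 7^{−1} = 8 (mod 11).
  i = 3 (α = 1): (1−5)(1−4)(1−7)(1−2) = (−4)·(−3)·(−6)·(−1) = 72 ≡ 6, so v_3 = 6^{−1} = 2 (mod 11).
  i = 4 (α = 7): (7−5)(7−4)(7−1)(7−2) = 2·3·6·5 = 180 ≡ 4, so v_4 = 4^{−1} = 3 (mod 11).
  i = 5 (α = 2): (2−5)(2−4)(2−1)(2−7) = (−3)·(−2)·1·(−5) = −30 ≡ 3, so v_5 = 3^{−1} = 4 (mod 11).
  v = [5, 8, 2, 3, 4].
Step 2: syndromes of r = [10, 4, 1, 9, 6] (all sums mod 11).
  S_0 = Σ v_i r_i = 5·10 + 8·4 + 2·1 + 3·9 + 4·6 = 135 ≡ 3.
  S_1 = Σ v_i α_i r_i = 5·5·10 + 8·4·4 + 2·1·1 + 3·7·9 + 4·2·6 = 617 ≡ 1.
  α_i^2 mod 11 = [3, 5, 1, 5, 4].
  S_2 = Σ v_i α_i^2 r_i = 5·3·10 + 8·5·4 + 2·1·1 + 3·5·9 + 4·4·6 = 543 ≡ 4.
  S = (3, 1, 4) ≠ 0, so r is not a codeword (an error is present).
Step 3: locate the error. For a single error e at position i, S_ℓ = v_i·e·α_i^ℓ, so α_err = S_1/S_0.
  S_0^{−1} = 3^{−1} = 4 (mod 11), so α_err = 1·4 = 4 ≡ 4 = α_2. Error position i = 2.
  Consistency check: S_2/S_1 = 4·1 = 4 ≡ 4 = α_err ✓ (single-error assumption holds).
Step 4: error magnitude e = S_0/v_2 = S_0·∏_{j≠2}(α_2 − α_j) = 3·7 = 21 ≡ 10 (mod 11).
Step 5: correct position 2: c_2 = r_2 − e = 4 − 10 ≡ 5 (mod 11). Hence c = [10, 5, 1, 9, 6].
  Check: interpolating c through the α_i gives m(x) = 7 + 5·x (degree < 2) with m(α_i) = c_i for every i, so c is indeed a codeword.


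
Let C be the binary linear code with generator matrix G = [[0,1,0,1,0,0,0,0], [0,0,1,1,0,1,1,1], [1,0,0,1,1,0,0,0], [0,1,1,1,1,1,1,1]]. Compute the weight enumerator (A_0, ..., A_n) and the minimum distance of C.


Weight distribution: A_0 = 1, A_1 = 1, A_2 = 3, A_3 = 3, A_5 = 3, A_6 = 3, A_7 = 1, A_8 = 1. Minimum distance d = 1.

Enumerate all 2^4 = 16 messages m ∈ F_2^4.
For each, compute codeword c = mG in F_2^8, then tally its weight.
  m = 0000 → c = 00000000, weight = 0.
  m = 1000 → c = 01010000, weight = 2.
  m = 0100 → c = 00110111, weight = 5.
  m = 1100 → c = 01100111, weight = 5.
  m = 0010 → c = 10011000, weight = 3.
  m = 1010 → c = 11001000, weight = 3.
  m = 0110 → c = 10101111, weight = 6.
  m = 1110 → c = 11111111, weight = 8.
  m = 0001 → c = 01111111, weight = 7.
  m = 1001 → c = 00101111, weight = 5.
  m = 0101 → c = 01001000, weight = 2.
  m = 1101 → c = 00011000, weight = 2.
  m = 0011 → c = 11100111, weight = 6.
  m = 1011 → c = 10110111, weight = 6.
  m = 0111 → c = 11010000, weight = 3.
  m = 1111 → c = 10000000, weight = 1.
Tally weights:
  weight 0: 1 codewords.
  weight 1: 1 codewords.
  weight 2: 3 codewords.
  weight 3: 3 codewords.
  weight 5: 3 codewords.
  weight 6: 3 codewords.
  weight 7: 1 codewords.
  weight 8: 1 codewords.
Minimum distance d = smallest w > 0 with A_w > 0 = 1.
Sanity: Σ A_w = 16 = 2^4 = 16 ✓.


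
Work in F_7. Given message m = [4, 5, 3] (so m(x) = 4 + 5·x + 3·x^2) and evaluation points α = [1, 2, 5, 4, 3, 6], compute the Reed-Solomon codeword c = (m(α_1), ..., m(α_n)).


c = [5, 5, 6, 2, 4, 2]

Message polynomial: m(x) = 4 + 5·x + 3·x^2 (mod 7).
For each evaluation point α_i, compute m(α_i) mod 7:
  α_1 = 1: Horner steps 3 → 1 → 5, so m(1) = 5.
  α_2 = 2: Horner steps 3 → 4 → 5, so m(2) = 5.
  α_3 = 5: Horner steps 3 → 6 → 6, so m(5) = 6.
  α_4 = 4: Horner steps 3 → 3 → 2, so m(4) = 2.
  α_5 = 3: Horner steps 3 → 0 → 4, so m(3) = 4.
  α_6 = 6: Horner steps 3 → 2 → 2, so m(6) = 2.
Codeword c = [5, 5, 6, 2, 4, 2] ∈ F_7^6.


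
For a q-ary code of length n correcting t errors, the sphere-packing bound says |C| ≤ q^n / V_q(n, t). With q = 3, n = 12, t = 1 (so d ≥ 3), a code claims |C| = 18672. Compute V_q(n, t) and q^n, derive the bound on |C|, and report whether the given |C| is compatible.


V_q(n, t) = 25, q^n = 531441, Hamming bound = 21257, |C| = 18672 ≤ bound (satisfied).

Step 1: Compute V_q(n, t) = Σ_{j=0}^1 C(n, j) (q−1)^j.
  j = 0: C(12,0)·(2)^0 = 1·1 = 1.
  j = 1: C(12,1)·(2)^1 = 12·2 = 24.
  V_q(n, t) = 1 + 24 = 25.
Step 2: q^n = 3^12 = 531441.
Step 3: Hamming bound ⌊q^n / V_q(n,t)⌋ = ⌊531441/25⌋ = 21257.
Step 4: Compare |C| = 18672 to 21257: satisfied.
The claimed |C| lies below the Hamming bound.


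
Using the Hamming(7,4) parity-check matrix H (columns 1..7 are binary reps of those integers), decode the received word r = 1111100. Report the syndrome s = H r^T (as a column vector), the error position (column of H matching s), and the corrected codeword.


s = (0, 0, 1)^T, error position = 1, corrected codeword c = 0111100

Compute s = H r^T mod 2 one row at a time:
  s_1 = 1 + 1 + 0 + 0 = 2 ≡ 0 (mod 2).
  s_2 = 1 + 1 + 0 + 0 = 2 ≡ 0 (mod 2).
  s_3 = 1 + 1 + 1 + 0 = 3 ≡ 1 (mod 2).
s = (0, 0, 1)^T — this equals column 1 of H (binary 001), so error is at position 1.
Correct: flip bit 1 of r = 1111100 to get c = 0111100.


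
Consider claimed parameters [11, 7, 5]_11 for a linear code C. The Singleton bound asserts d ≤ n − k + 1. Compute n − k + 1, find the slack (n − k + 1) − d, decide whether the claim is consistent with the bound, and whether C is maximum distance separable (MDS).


Singleton RHS = n − k + 1 = 5, slack = 0, bound satisfied, MDS.

Singleton bound: d ≤ n − k + 1.
Here n = 11, k = 7, so n − k + 1 = 5.
Given d = 5, check d ≤ 5: YES.
Slack = (n − k + 1) − d = 0.
The code is MDS (slack = 0).
Description: the claimed parameters are [11, 7, 5]_11; such a code would be MDS (meets Singleton bound).


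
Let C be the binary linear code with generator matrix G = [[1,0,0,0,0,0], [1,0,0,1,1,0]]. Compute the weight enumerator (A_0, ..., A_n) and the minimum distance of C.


Weight distribution: A_0 = 1, A_1 = 1, A_2 = 1, A_3 = 1. Minimum distance d = 1.

Enumerate all 2^2 = 4 messages m ∈ F_2^2.
For each, compute codeword c = mG in F_2^6, then tally its weight.
  m = 00 → c = 000000, weight = 0.
  m = 10 → c = 100000, weight = 1.
  m = 01 → c = 100110, weight = 3.
  m = 11 → c = 000110, weight = 2.
Tally weights:
  weight 0: 1 codewords.
  weight 1: 1 codewords.
  weight 2: 1 codewords.
  weight 3: 1 codewords.
Minimum distance d = smallest w > 0 with A_w > 0 = 1.
Sanity: Σ A_w = 4 = 2^2 = 4 ✓.


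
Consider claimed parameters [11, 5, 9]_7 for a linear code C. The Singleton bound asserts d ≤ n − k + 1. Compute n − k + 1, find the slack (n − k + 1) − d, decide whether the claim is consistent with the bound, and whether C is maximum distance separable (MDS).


Singleton RHS = n − k + 1 = 7, slack = -2, bound violated (no such code; not MDS).

Singleton bound: d ≤ n − k + 1.
Here n = 11, k = 5, so n − k + 1 = 7.
Given d = 9, check d ≤ 7: NO.
Slack = (n − k + 1) − d = -2.
The slack is negative: d = 9 exceeds n − k + 1 = 7 by 2, so the Singleton bound is violated and no linear [11, 5, 9]_7 code can exist. In particular it is not MDS (MDS requires d = n − k + 1 exactly).
Description: the claimed parameters are [11, 5, 9]_7; such a code would be impossible (violates the Singleton bound).


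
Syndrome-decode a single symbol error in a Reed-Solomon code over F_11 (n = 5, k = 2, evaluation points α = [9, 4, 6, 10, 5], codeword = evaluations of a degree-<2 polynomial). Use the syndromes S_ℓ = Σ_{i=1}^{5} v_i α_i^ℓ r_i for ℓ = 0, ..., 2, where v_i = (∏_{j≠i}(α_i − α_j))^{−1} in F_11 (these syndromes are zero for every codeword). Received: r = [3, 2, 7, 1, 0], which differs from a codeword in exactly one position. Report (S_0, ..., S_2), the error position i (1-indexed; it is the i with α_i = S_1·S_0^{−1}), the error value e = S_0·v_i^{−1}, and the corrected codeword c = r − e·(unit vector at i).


S = (10, 5, 8), error at position 3, error magnitude e = 9, c = [3, 2, 9, 1, 0].

Step 1: column multipliers v_i = (∏_{j≠i}(α_i − α_j))^{−1} mod 11.
  i = 1 (α = 9): (9−4)(9−6)(9−10)(9−5) = 5·3·(−1)·4 = −60 ≡ 6, so v_1 = 6^{−1} = 2 (mod 11).
  i = 2 (α = 4): (4−9)(4−6)(4−10)(4−5) = (−5)·(−2)·(−6)·(−1) = 60 ≡ 5, so v_2 = 5^{−1} = 9 (mod 11).
  i = 3 (α = 6): (6−9)(6−4)(6−10)(6−5) = (−3)·2·(−4)·1 = 24 ≡ 2, so v_3 = 2^{−1} = 6 (mod 11).
  i = 4 (α = 10): (10−9)(10−4)(10−6)(10−5) = 1·6·4·5 = 120 ≡ 10, so v_4 = 10^{−1} = 10 (mod 11).
  i = 5 (α = 5): (5−9)(5−4)(5−6)(5−10) = (−4)·1·(−1)·(−5) = −20 ≡ 2, so v_5 = 2^{−1} = 6 (mod 11).
  v = [2, 9, 6, 10, 6].
Step 2: syndromes of r = [3, 2, 7, 1, 0] (all sums mod 11).
  S_0 = Σ v_i r_i = 2·3 + 9·2 + 6·7 + 10·1 + 6·0 = 76 ≡ 10.
  S_1 = Σ v_i α_i r_i = 2·9·3 + 9·4·2 + 6·6·7 + 10·10·1 + 6·5·0 = 478 ≡ 5.
  α_i^2 mod 11 = [4, 5, 3, 1, 3].
  S_2 = Σ v_i α_i^2 r_i = 2·4·3 + 9·5·2 + 6·3·7 + 10·1·1 + 6·3·0 = 250 ≡ 8.
  S = (10, 5, 8) ≠ 0, so r is not a codeword (an error is present).
Step 3: locate the error. For a single error e at position i, S_ℓ = v_i·e·α_i^ℓ, so α_err = S_1/S_0.
  S_0^{−1} = 10^{−1} = 10 (mod 11), so α_err = 5·10 = 50 ≡ 6 = α_3. Error position i = 3.
  Consistency check: S_2/S_1 = 8·9 = 72 ≡ 6 = α_err ✓ (single-error assumption holds).
Step 4: error magnitude e = S_0/v_3 = S_0·∏_{j≠3}(α_3 − α_j) = 10·2 = 20 ≡ 9 (mod 11).
Step 5: correct position 3: c_3 = r_3 − e = 7 − 9 ≡ 9 (mod 11). Hence c = [3, 2, 9, 1, 0].
  Check: interpolating c through the α_i gives m(x) = 10 + 9·x (degree < 2) with m(α_i) = c_i for every i, so c is indeed a codeword.


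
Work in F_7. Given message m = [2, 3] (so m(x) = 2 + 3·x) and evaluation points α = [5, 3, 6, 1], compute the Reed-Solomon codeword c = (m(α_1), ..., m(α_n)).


c = [3, 4, 6, 5]

Message polynomial: m(x) = 2 + 3·x (mod 7).
For each evaluation point α_i, compute m(α_i) mod 7:
  α_1 = 5: Horner steps 3 → 3, so m(5) = 3.
  α_2 = 3: Horner steps 3 → 4, so m(3) = 4.
  α_3 = 6: Horner steps 3 → 6, so m(6) = 6.
  α_4 = 1: Horner steps 3 → 5, so m(1) = 5.
Codeword c = [3, 4, 6, 5] ∈ F_7^4.


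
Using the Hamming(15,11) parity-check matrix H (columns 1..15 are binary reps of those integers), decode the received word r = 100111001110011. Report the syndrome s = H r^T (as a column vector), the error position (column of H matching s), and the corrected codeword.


s = (1, 1, 1, 1)^T, error position = 15, corrected codeword c = 100111001110010

Compute s = H r^T mod 2 one row at a time:
  s_1 = 0 + 1 + 1 + 1 + 0 + 0 + 1 + 1 = 5 ≡ 1 (mod 2).
  s_2 = 1 + 1 + 1 + 0 + 0 + 0 + 1 + 1 = 5 ≡ 1 (mod 2).
  s_3 = 0 + 0 + 1 + 0 + 1 + 1 + 1 + 1 = 5 ≡ 1 (mod 2).
  s_4 = 1 + 0 + 1 + 0 + 1 + 1 + 0 + 1 = 5 ≡ 1 (mod 2).
s = (1, 1, 1, 1)^T — this equals column 15 of H (binary 1111), so error is at position 15.
Correct: flip bit 15 of r = 100111001110011 to get c = 100111001110010.


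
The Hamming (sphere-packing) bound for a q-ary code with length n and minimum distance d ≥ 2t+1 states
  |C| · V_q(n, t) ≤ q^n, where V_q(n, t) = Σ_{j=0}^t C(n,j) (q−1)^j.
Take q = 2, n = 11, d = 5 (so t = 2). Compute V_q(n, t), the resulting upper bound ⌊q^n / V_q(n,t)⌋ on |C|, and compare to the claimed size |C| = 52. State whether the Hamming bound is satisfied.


V_q(n, t) = 67, q^n = 2048, Hamming bound = 30, |C| = 52 > bound (violated).

Step 1: Compute V_q(n, t) = Σ_{j=0}^2 C(n, j) (q−1)^j.
  j = 0: C(11,0)·(1)^0 = 1·1 = 1.
  j = 1: C(11,1)·(1)^1 = 11·1 = 11.
  j = 2: C(11,2)·(1)^2 = 55·1 = 55.
  V_q(n, t) = 1 + 11 + 55 = 67.
Step 2: q^n = 2^11 = 2048.
Step 3: Hamming bound ⌊q^n / V_q(n,t)⌋ = ⌊2048/67⌋ = 30.
Step 4: Compare |C| = 52 to 30: violated.
The claimed |C| lies above the Hamming bound, so no 2-ary code of length 11 with d ≥ 5 can have 52 codewords.


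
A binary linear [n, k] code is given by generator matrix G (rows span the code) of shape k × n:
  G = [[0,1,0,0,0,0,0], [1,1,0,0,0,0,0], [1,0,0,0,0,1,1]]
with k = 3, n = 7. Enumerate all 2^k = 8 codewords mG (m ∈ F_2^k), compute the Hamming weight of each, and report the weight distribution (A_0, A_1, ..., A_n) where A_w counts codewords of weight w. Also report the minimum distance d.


Weight distribution: A_0 = 1, A_1 = 2, A_2 = 2, A_3 = 2, A_4 = 1. Minimum distance d = 1.

Enumerate all 2^3 = 8 messages m ∈ F_2^3.
For each, compute codeword c = mG in F_2^7, then tally its weight.
  m = 000 → c = 0000000, weight = 0.
  m = 100 → c = 0100000, weight = 1.
  m = 010 → c = 1100000, weight = 2.
  m = 110 → c = 1000000, weight = 1.
  m = 001 → c = 1000011, weight = 3.
  m = 101 → c = 1100011, weight = 4.
  m = 011 → c = 0100011, weight = 3.
  m = 111 → c = 0000011, weight = 2.
Tally weights:
  weight 0: 1 codewords.
  weight 1: 2 codewords.
  weight 2: 2 codewords.
  weight 3: 2 codewords.
  weight 4: 1 codewords.
Minimum distance d = smallest w > 0 with A_w > 0 = 1.
Sanity: Σ A_w = 8 = 2^3 = 8 ✓.


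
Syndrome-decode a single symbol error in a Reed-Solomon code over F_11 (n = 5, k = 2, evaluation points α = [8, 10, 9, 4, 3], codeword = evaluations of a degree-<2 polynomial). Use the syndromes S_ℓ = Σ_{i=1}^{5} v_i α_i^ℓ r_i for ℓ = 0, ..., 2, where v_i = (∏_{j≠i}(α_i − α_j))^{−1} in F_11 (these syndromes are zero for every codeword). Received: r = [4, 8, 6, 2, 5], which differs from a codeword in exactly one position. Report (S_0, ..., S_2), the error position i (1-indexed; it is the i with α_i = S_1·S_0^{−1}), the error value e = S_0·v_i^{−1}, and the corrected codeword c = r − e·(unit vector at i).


S = (6, 2, 8), error at position 4, error magnitude e = 6, c = [4, 8, 6, 7, 5].

Step 1: column multipliers v_i = (∏_{j≠i}(α_i − α_j))^{−1} mod 11.
  i = 1 (α = 8): (8−10)(8−9)(8−4)(8−3) = (−2)·(−1)·4·5 = 40 ≡ 7, so v_1 = 7^{−1} = 8 (mod 11).
  i = 2 (α = 10): (10−8)(10−9)(10−4)(10−3) = 2·1·6·7 = 84 ≡ 7, so v_2 = 7^{−1} = 8 (mod 11).
  i = 3 (α = 9): (9−8)(9−10)(9−4)(9−3) = 1·(−1)·5·6 = −30 ≡ 3, so v_3 = 3^{−1} = 4 (mod 11).
  i = 4 (α = 4): (4−8)(4−10)(4−9)(4−3) = (−4)·(−6)·(−5)·1 = −120 ≡ 1, so v_4 = 1^{−1} = 1 (mod 11).
  i = 5 (α = 3): (3−8)(3−10)(3−9)(3−4) = (−5)·(−7)·(−6)·(−1) = 210 ≡ 1, so v_5 = 1^{−1} = 1 (mod 11).
  v = [8, 8, 4, 1, 1].
Step 2: syndromes of r = [4, 8, 6, 2, 5] (all sums mod 11).
  S_0 = Σ v_i r_i = 8·4 + 8·8 + 4·6 + 1·2 + 1·5 = 127 ≡ 6.
  S_1 = Σ v_i α_i r_i = 8·8·4 + 8·10·8 + 4·9·6 + 1·4·2 + 1·3·5 = 1135 ≡ 2.
  α_i^2 mod 11 = [9, 1, 4, 5, 9].
  S_2 = Σ v_i α_i^2 r_i = 8·9·4 + 8·1·8 + 4·4·6 + 1·5·2 + 1·9·5 = 503 ≡ 8.
  S = (6, 2, 8) ≠ 0, so r is not a codeword (an error is present).
Step 3: locate the error. For a single error e at position i, S_ℓ = v_i·e·α_i^ℓ, so α_err = S_1/S_0.
  S_0^{−1} = 6^{−1} = 2 (mod 11), so α_err = 2·2 = 4 ≡ 4 = α_4. Error position i = 4.
  Consistency check: S_2/S_1 = 8·6 = 48 ≡ 4 = α_err ✓ (single-error assumption holds).
Step 4: error magnitude e = S_0/v_4 = S_0·∏_{j≠4}(α_4 − α_j) = 6·1 = 6 ≡ 6 (mod 11).
Step 5: correct position 4: c_4 = r_4 − e = 2 − 6 ≡ 7 (mod 11). Hence c = [4, 8, 6, 7, 5].
  Check: interpolating c through the α_i gives m(x) = 10 + 2·x (degree < 2) with m(α_i) = c_i for every i, so c is indeed a codeword.


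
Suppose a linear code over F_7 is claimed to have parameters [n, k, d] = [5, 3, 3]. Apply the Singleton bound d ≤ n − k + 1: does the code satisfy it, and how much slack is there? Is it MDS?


Singleton RHS = n − k + 1 = 3, slack = 0, bound satisfied, MDS.

Singleton bound: d ≤ n − k + 1.
Here n = 5, k = 3, so n − k + 1 = 3.
Given d = 3, check d ≤ 3: YES.
Slack = (n − k + 1) − d = 0.
The code is MDS (slack = 0).
Description: the claimed parameters are [5, 3, 3]_7; such a code would be MDS (meets Singleton bound).


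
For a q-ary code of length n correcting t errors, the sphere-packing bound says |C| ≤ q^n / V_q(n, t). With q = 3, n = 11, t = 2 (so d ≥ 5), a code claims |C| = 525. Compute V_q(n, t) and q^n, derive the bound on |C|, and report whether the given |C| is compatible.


V_q(n, t) = 243, q^n = 177147, Hamming bound = 729, |C| = 525 ≤ bound (satisfied).

Step 1: Compute V_q(n, t) = Σ_{j=0}^2 C(n, j) (q−1)^j.
  j = 0: C(11,0)·(2)^0 = 1·1 = 1.
  j = 1: C(11,1)·(2)^1 = 11·2 = 22.
  j = 2: C(11,2)·(2)^2 = 55·4 = 220.
  V_q(n, t) = 1 + 22 + 220 = 243.
Step 2: q^n = 3^11 = 177147.
Step 3: Hamming bound ⌊q^n / V_q(n,t)⌋ = ⌊177147/243⌋ = 729.
Step 4: Compare |C| = 525 to 729: satisfied.
The claimed |C| lies below the Hamming bound.


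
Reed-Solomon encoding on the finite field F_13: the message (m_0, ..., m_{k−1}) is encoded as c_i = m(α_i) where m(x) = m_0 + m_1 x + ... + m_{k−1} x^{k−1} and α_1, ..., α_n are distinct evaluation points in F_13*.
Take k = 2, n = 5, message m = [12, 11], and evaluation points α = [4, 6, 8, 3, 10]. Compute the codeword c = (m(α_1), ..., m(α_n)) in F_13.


c = [4, 0, 9, 6, 5]

Message polynomial: m(x) = 12 + 11·x (mod 13).
For each evaluation point α_i, compute m(α_i) mod 13:
  α_1 = 4: Horner steps 11 → 4, so m(4) = 4.
  α_2 = 6: Horner steps 11 → 0, so m(6) = 0.
  α_3 = 8: Horner steps 11 → 9, so m(8) = 9.
  α_4 = 3: Horner steps 11 → 6, so m(3) = 6.
  α_5 = 10: Horner steps 11 → 5, so m(10) = 5.
Codeword c = [4, 0, 9, 6, 5] ∈ F_13^5.


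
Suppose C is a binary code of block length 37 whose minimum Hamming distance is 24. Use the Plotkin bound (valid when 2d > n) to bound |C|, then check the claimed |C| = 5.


Plotkin bound M ≤ 4; given |C| = 5 > bound (violated).

Check applicability: 2d = 48, n = 37.
2d − n = 11 > 0, so Plotkin applies.
Compute d/(2d−n) = 24/11 ≈ 2.1818.
⌊d/(2d−n)⌋ = 2.
Plotkin bound: M ≤ 2·2 = 4.
Given |C| = 5, check: VIOLATED.
This |C| is above the Plotkin bound, so no binary code with n = 37, d = 24 and 5 codewords exists.


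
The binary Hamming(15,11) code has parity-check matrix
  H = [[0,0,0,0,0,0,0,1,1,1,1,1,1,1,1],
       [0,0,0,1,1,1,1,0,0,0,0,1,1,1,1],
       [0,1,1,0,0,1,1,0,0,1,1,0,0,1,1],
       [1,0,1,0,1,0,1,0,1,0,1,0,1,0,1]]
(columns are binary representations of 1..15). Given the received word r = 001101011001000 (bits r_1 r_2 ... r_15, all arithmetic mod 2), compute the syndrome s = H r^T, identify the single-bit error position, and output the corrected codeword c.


s = (1, 1, 0, 0)^T, error position = 12, corrected codeword c = 001101011000000

Compute s = H r^T mod 2 one row at a time:
  s_1 = 1 + 1 + 0 + 0 + 1 + 0 + 0 + 0 = 3 ≡ 1 (mod 2).
  s_2 = 1 + 0 + 1 + 0 + 1 + 0 + 0 + 0 = 3 ≡ 1 (mod 2).
  s_3 = 0 + 1 + 1 + 0 + 0 + 0 + 0 + 0 = 2 ≡ 0 (mod 2).
  s_4 = 0 + 1 + 0 + 0 + 1 + 0 + 0 + 0 = 2 ≡ 0 (mod 2).
s = (1, 1, 0, 0)^T — this equals column 12 of H (binary 1100), so error is at position 12.
Correct: flip bit 12 of r = 001101011001000 to get c = 001101011000000.


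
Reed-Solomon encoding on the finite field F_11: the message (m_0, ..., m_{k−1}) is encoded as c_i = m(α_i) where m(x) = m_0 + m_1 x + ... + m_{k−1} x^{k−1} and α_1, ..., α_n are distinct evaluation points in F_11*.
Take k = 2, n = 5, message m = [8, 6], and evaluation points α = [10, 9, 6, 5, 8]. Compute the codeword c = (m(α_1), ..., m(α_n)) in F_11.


c = [2, 7, 0, 5, 1]

Message polynomial: m(x) = 8 + 6·x (mod 11).
For each evaluation point α_i, compute m(α_i) mod 11:
  α_1 = 10: Horner steps 6 → 2, so m(10) = 2.
  α_2 = 9: Horner steps 6 → 7, so m(9) = 7.
  α_3 = 6: Horner steps 6 → 0, so m(6) = 0.
  α_4 = 5: Horner steps 6 → 5, so m(5) = 5.
  α_5 = 8: Horner steps 6 → 1, so m(8) = 1.
Codeword c = [2, 7, 0, 5, 1] ∈ F_11^5.
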